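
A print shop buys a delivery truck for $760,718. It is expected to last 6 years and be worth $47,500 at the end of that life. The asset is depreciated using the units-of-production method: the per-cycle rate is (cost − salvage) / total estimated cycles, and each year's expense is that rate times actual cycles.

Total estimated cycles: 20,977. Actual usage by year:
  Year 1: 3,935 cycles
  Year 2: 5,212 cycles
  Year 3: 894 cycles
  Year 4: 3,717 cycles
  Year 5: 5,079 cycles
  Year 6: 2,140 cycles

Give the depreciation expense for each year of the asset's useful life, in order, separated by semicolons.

Depreciable base = $760,718 − $47,500 = $713,218.
Rate = $713,218 / 20,977 cycles = $34 per cycle.
Year 1: 3,935 × $34 = $133,790. Book value $626,928.
Year 2: 5,212 × $34 = $177,208. Book value $449,720.
Year 3: 894 × $34 = $30,396. Book value $419,324.
Year 4: 3,717 × $34 = $126,378. Book value $292,946.
Year 5: 5,079 × $34 = $172,686. Book value $120,260.
Year 6: 2,140 × $34 = $72,760. Book value $47,500.

$133,790; $177,208; $30,396; $126,378; $172,686; $72,760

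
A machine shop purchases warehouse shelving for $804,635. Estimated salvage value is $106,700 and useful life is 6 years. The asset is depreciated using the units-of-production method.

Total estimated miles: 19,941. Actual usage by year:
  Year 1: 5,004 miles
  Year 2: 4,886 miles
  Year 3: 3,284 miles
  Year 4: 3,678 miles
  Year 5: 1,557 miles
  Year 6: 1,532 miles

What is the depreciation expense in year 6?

Depreciable base = $804,635 − $106,700 = $697,935.
Rate = $697,935 / 19,941 miles = $35 per mile.
Year 1: 5,004 × $35 = $175,140. Book value $629,495.
Year 2: 4,886 × $35 = $171,010. Book value $458,485.
Year 3: 3,284 × $35 = $114,940. Book value $343,545.
Year 4: 3,678 × $35 = $128,730. Book value $214,815.
Year 5: 1,557 × $35 = $54,495. Book value $160,320.
Year 6: 1,532 × $35 = $53,620. Book value $106,700.

$53,620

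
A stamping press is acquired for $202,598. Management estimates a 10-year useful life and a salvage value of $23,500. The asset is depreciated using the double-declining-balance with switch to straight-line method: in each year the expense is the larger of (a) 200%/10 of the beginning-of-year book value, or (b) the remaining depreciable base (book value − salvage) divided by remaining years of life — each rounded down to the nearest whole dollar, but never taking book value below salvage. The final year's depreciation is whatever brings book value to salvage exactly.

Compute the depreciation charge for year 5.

$16,597

Depreciable base = $202,598 − $23,500 = $179,098.
Year 1: DB = ⌊$202,598 × 200%/10⌋ = $40,519; SL = ⌊$179,098/10⌋ = $17,909 → take DB $40,519. Book value $162,079.
Year 2: DB = ⌊$162,079 × 200%/10⌋ = $32,415; SL = ⌊$138,579/9⌋ = $15,397 → take DB $32,415. Book value $129,664.
Year 3: DB = ⌊$129,664 × 200%/10⌋ = $25,932; SL = ⌊$106,164/8⌋ = $13,270 → take DB $25,932. Book value $103,732.
Year 4: DB = ⌊$103,732 × 200%/10⌋ = $20,746; SL = ⌊$80,232/7⌋ = $11,461 → take DB $20,746. Book value $82,986.
Year 5: DB = ⌊$82,986 × 200%/10⌋ = $16,597; SL = ⌊$59,486/6⌋ = $9,914 → take DB $16,597. Book value $66,389.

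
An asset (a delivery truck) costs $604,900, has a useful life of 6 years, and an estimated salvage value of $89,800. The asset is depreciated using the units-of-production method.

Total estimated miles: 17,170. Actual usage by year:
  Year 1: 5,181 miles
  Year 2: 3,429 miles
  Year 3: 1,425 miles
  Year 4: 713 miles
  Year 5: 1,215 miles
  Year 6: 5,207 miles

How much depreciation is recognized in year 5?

$36,450

Depreciable base = $604,900 − $89,800 = $515,100.
Rate = $515,100 / 17,170 miles = $30 per mile.
Year 1: 5,181 × $30 = $155,430. Book value $449,470.
Year 2: 3,429 × $30 = $102,870. Book value $346,600.
Year 3: 1,425 × $30 = $42,750. Book value $303,850.
Year 4: 713 × $30 = $21,390. Book value $282,460.
Year 5: 1,215 × $30 = $36,450. Book value $246,010.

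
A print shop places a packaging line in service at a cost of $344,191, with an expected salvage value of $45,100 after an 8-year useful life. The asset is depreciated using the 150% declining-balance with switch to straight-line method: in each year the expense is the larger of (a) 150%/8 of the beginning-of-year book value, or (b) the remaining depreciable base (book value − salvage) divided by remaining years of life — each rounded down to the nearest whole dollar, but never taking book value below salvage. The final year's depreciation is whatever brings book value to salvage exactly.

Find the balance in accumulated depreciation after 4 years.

$194,188

Depreciable base = $344,191 − $45,100 = $299,091.
Year 1: DB = ⌊$344,191 × 150%/8⌋ = $64,535; SL = ⌊$299,091/8⌋ = $37,386 → take DB $64,535. Book value $279,656.
Year 2: DB = ⌊$279,656 × 150%/8⌋ = $52,435; SL = ⌊$234,556/7⌋ = $33,508 → take DB $52,435. Book value $227,221.
Year 3: DB = ⌊$227,221 × 150%/8⌋ = $42,603; SL = ⌊$182,121/6⌋ = $30,353 → take DB $42,603. Book value $184,618.
Year 4: DB = ⌊$184,618 × 150%/8⌋ = $34,615; SL = ⌊$139,518/5⌋ = $27,903 → take DB $34,615. Book value $150,003.
Accumulated through year 4 = $344,191 − $150,003 = $194,188.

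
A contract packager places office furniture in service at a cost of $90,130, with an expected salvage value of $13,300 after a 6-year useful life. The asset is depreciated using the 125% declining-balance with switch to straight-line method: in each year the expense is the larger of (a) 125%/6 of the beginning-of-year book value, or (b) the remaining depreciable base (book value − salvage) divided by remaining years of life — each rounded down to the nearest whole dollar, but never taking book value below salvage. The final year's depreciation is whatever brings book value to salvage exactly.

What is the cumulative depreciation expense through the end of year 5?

Depreciable base = $90,130 − $13,300 = $76,830.
Year 1: DB = ⌊$90,130 × 125%/6⌋ = $18,777; SL = ⌊$76,830/6⌋ = $12,805 → take DB $18,777. Book value $71,353.
Year 2: DB = ⌊$71,353 × 125%/6⌋ = $14,865; SL = ⌊$58,053/5⌋ = $11,610 → take DB $14,865. Book value $56,488.
Year 3: DB = ⌊$56,488 × 125%/6⌋ = $11,768; SL = ⌊$43,188/4⌋ = $10,797 → take DB $11,768. Book value $44,720.
Year 4: DB = ⌊$44,720 × 125%/6⌋ = $9,316; SL = ⌊$31,420/3⌋ = $10,473 → take SL $10,473. Book value $34,247.
Year 5: DB = ⌊$34,247 × 125%/6⌋ = $7,134; SL = ⌊$20,947/2⌋ = $10,473 → take SL $10,473. Book value $23,774.
Accumulated through year 5 = $90,130 − $23,774 = $66,356.

$66,356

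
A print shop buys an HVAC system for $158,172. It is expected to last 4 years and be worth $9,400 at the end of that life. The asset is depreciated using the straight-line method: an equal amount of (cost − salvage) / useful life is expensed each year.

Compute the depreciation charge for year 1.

$37,193

Depreciable base = $158,172 − $9,400 = $148,772.
Annual expense = $148,772 / 4 = $37,193.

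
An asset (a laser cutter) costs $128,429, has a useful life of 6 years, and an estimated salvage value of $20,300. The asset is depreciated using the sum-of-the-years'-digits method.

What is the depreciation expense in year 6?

$5,149

Depreciable base = $128,429 − $20,300 = $108,129.
Sum of the years' digits = 6+5+4+3+2+1 = 21.
Year 1: $108,129 × 6/21 = $30,894. Book value $97,535.
Year 2: $108,129 × 5/21 = $25,745. Book value $71,790.
Year 3: $108,129 × 4/21 = $20,596. Book value $51,194.
Year 4: $108,129 × 3/21 = $15,447. Book value $35,747.
Year 5: $108,129 × 2/21 = $10,298. Book value $25,449.
Year 6: $108,129 × 1/21 = $5,149. Book value $20,300.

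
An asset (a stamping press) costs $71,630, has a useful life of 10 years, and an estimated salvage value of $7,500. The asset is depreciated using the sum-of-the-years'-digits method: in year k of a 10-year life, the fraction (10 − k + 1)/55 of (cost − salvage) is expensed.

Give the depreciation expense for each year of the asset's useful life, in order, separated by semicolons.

Depreciable base = $71,630 − $7,500 = $64,130.
Sum of the years' digits = 10+9+8+7+6+5+4+3+2+1 = 55.
Year 1: $64,130 × 10/55 = $11,660. Book value $59,970.
Year 2: $64,130 × 9/55 = $10,494. Book value $49,476.
Year 3: $64,130 × 8/55 = $9,328. Book value $40,148.
Year 4: $64,130 × 7/55 = $8,162. Book value $31,986.
Year 5: $64,130 × 6/55 = $6,996. Book value $24,990.
Year 6: $64,130 × 5/55 = $5,830. Book value $19,160.
Year 7: $64,130 × 4/55 = $4,664. Book value $14,496.
Year 8: $64,130 × 3/55 = $3,498. Book value $10,998.
Year 9: $64,130 × 2/55 = $2,332. Book value $8,666.
Year 10: $64,130 × 1/55 = $1,166. Book value $7,500.

$11,660; $10,494; $9,328; $8,162; $6,996; $5,830; $4,664; $3,498; $2,332; $1,166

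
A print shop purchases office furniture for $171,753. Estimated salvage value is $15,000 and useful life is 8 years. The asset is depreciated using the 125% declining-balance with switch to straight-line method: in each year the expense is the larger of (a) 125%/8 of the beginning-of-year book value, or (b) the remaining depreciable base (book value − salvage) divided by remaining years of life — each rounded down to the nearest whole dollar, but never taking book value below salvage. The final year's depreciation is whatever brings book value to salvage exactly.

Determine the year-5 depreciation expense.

$17,634

Depreciable base = $171,753 − $15,000 = $156,753.
Year 1: DB = ⌊$171,753 × 125%/8⌋ = $26,836; SL = ⌊$156,753/8⌋ = $19,594 → take DB $26,836. Book value $144,917.
Year 2: DB = ⌊$144,917 × 125%/8⌋ = $22,643; SL = ⌊$129,917/7⌋ = $18,559 → take DB $22,643. Book value $122,274.
Year 3: DB = ⌊$122,274 × 125%/8⌋ = $19,105; SL = ⌊$107,274/6⌋ = $17,879 → take DB $19,105. Book value $103,169.
Year 4: DB = ⌊$103,169 × 125%/8⌋ = $16,120; SL = ⌊$88,169/5⌋ = $17,633 → take SL $17,633. Book value $85,536.
Year 5: DB = ⌊$85,536 × 125%/8⌋ = $13,365; SL = ⌊$70,536/4⌋ = $17,634 → take SL $17,634. Book value $67,902.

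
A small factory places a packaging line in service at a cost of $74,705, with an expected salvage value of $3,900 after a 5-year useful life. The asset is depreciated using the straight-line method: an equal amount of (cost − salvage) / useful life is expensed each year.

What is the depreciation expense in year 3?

$14,161

Depreciable base = $74,705 − $3,900 = $70,805.
Annual expense = $70,805 / 5 = $14,161.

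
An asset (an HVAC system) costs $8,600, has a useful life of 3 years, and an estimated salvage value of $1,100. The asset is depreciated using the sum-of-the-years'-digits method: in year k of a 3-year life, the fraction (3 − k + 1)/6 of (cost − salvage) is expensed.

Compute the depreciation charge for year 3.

Depreciable base = $8,600 − $1,100 = $7,500.
Sum of the years' digits = 3+2+1 = 6.
Year 1: $7,500 × 3/6 = $3,750. Book value $4,850.
Year 2: $7,500 × 2/6 = $2,500. Book value $2,350.
Year 3: $7,500 × 1/6 = $1,250. Book value $1,100.

$1,250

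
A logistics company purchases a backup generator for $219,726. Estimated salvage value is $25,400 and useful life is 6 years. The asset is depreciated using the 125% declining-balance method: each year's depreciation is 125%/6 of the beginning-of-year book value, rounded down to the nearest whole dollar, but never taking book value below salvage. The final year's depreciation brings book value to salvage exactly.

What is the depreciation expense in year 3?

Depreciable base = $219,726 − $25,400 = $194,326.
Year 1: ⌊$219,726 × 125%/6⌋ = $45,776. Book value $173,950.
Year 2: ⌊$173,950 × 125%/6⌋ = $36,239. Book value $137,711.
Year 3: ⌊$137,711 × 125%/6⌋ = $28,689. Book value $109,022.

$28,689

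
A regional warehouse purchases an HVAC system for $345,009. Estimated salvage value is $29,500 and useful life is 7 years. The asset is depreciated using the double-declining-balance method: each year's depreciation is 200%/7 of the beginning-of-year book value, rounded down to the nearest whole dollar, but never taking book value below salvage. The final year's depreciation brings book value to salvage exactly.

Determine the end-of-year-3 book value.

Depreciable base = $345,009 − $29,500 = $315,509.
Year 1: ⌊$345,009 × 200%/7⌋ = $98,574. Book value $246,435.
Year 2: ⌊$246,435 × 200%/7⌋ = $70,410. Book value $176,025.
Year 3: ⌊$176,025 × 200%/7⌋ = $50,292. Book value $125,733.

$125,733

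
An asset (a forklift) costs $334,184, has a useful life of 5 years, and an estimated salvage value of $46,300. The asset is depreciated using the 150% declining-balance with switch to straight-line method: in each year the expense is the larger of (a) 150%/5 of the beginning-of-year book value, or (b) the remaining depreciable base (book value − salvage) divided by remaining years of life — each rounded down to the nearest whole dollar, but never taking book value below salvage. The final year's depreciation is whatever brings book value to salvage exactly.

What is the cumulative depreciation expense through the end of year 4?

$253,945

Depreciable base = $334,184 − $46,300 = $287,884.
Year 1: DB = ⌊$334,184 × 150%/5⌋ = $100,255; SL = ⌊$287,884/5⌋ = $57,576 → take DB $100,255. Book value $233,929.
Year 2: DB = ⌊$233,929 × 150%/5⌋ = $70,178; SL = ⌊$187,629/4⌋ = $46,907 → take DB $70,178. Book value $163,751.
Year 3: DB = ⌊$163,751 × 150%/5⌋ = $49,125; SL = ⌊$117,451/3⌋ = $39,150 → take DB $49,125. Book value $114,626.
Year 4: DB = ⌊$114,626 × 150%/5⌋ = $34,387; SL = ⌊$68,326/2⌋ = $34,163 → take DB $34,387. Book value $80,239.
Accumulated through year 4 = $334,184 − $80,239 = $253,945.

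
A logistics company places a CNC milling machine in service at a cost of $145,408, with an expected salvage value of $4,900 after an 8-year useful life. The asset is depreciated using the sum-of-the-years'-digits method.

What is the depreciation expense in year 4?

$19,515

Depreciable base = $145,408 − $4,900 = $140,508.
Sum of the years' digits = 8+7+6+5+4+3+2+1 = 36.
Year 1: $140,508 × 8/36 = $31,224. Book value $114,184.
Year 2: $140,508 × 7/36 = $27,321. Book value $86,863.
Year 3: $140,508 × 6/36 = $23,418. Book value $63,445.
Year 4: $140,508 × 5/36 = $19,515. Book value $43,930.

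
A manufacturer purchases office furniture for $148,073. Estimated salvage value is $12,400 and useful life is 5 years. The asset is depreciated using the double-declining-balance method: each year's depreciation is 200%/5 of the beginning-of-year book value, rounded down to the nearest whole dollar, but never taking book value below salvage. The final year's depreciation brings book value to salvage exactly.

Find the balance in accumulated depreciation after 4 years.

$128,882

Depreciable base = $148,073 − $12,400 = $135,673.
Year 1: ⌊$148,073 × 200%/5⌋ = $59,229. Book value $88,844.
Year 2: ⌊$88,844 × 200%/5⌋ = $35,537. Book value $53,307.
Year 3: ⌊$53,307 × 200%/5⌋ = $21,322. Book value $31,985.
Year 4: ⌊$31,985 × 200%/5⌋ = $12,794. Book value $19,191.
Accumulated through year 4 = $148,073 − $19,191 = $128,882.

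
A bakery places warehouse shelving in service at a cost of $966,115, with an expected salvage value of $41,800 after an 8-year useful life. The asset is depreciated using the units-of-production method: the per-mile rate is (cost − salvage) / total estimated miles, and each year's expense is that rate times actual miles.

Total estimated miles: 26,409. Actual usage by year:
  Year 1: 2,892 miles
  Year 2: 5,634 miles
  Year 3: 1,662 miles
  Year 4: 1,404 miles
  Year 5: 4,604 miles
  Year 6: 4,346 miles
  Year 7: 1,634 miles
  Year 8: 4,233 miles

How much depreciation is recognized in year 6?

$152,110

Depreciable base = $966,115 − $41,800 = $924,315.
Rate = $924,315 / 26,409 miles = $35 per mile.
Year 1: 2,892 × $35 = $101,220. Book value $864,895.
Year 2: 5,634 × $35 = $197,190. Book value $667,705.
Year 3: 1,662 × $35 = $58,170. Book value $609,535.
Year 4: 1,404 × $35 = $49,140. Book value $560,395.
Year 5: 4,604 × $35 = $161,140. Book value $399,255.
Year 6: 4,346 × $35 = $152,110. Book value $247,145.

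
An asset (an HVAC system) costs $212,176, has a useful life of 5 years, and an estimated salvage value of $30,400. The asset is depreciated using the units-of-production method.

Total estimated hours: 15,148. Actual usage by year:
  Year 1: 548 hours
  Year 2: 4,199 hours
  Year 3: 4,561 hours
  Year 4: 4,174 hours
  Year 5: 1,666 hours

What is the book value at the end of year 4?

$50,392

Depreciable base = $212,176 − $30,400 = $181,776.
Rate = $181,776 / 15,148 hours = $12 per hour.
Year 1: 548 × $12 = $6,576. Book value $205,600.
Year 2: 4,199 × $12 = $50,388. Book value $155,212.
Year 3: 4,561 × $12 = $54,732. Book value $100,480.
Year 4: 4,174 × $12 = $50,088. Book value $50,392.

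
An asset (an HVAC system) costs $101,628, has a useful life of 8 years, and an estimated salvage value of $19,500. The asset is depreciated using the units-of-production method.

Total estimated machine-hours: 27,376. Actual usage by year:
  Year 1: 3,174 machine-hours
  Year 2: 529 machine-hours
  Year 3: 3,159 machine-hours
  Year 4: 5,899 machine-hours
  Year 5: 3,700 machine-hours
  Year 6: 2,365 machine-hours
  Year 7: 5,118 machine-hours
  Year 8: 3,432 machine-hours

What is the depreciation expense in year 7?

$15,354

Depreciable base = $101,628 − $19,500 = $82,128.
Rate = $82,128 / 27,376 machine-hours = $3 per machine-hour.
Year 1: 3,174 × $3 = $9,522. Book value $92,106.
Year 2: 529 × $3 = $1,587. Book value $90,519.
Year 3: 3,159 × $3 = $9,477. Book value $81,042.
Year 4: 5,899 × $3 = $17,697. Book value $63,345.
Year 5: 3,700 × $3 = $11,100. Book value $52,245.
Year 6: 2,365 × $3 = $7,095. Book value $45,150.
Year 7: 5,118 × $3 = $15,354. Book value $29,796.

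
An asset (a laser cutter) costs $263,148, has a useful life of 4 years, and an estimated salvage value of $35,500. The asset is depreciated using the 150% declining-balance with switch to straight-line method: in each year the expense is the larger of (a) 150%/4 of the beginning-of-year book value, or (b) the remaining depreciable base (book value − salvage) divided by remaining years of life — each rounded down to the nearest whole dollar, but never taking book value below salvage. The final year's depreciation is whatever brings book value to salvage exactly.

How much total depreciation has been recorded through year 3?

Depreciable base = $263,148 − $35,500 = $227,648.
Year 1: DB = ⌊$263,148 × 150%/4⌋ = $98,680; SL = ⌊$227,648/4⌋ = $56,912 → take DB $98,680. Book value $164,468.
Year 2: DB = ⌊$164,468 × 150%/4⌋ = $61,675; SL = ⌊$128,968/3⌋ = $42,989 → take DB $61,675. Book value $102,793.
Year 3: DB = ⌊$102,793 × 150%/4⌋ = $38,547; SL = ⌊$67,293/2⌋ = $33,646 → take DB $38,547. Book value $64,246.
Accumulated through year 3 = $263,148 − $64,246 = $198,902.

$198,902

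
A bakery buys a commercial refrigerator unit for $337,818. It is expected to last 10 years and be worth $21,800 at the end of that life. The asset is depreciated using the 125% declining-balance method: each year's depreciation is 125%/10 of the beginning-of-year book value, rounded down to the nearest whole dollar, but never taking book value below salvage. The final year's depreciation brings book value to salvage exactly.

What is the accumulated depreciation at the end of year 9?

Depreciable base = $337,818 − $21,800 = $316,018.
Year 1: ⌊$337,818 × 125%/10⌋ = $42,227. Book value $295,591.
Year 2: ⌊$295,591 × 125%/10⌋ = $36,948. Book value $258,643.
Year 3: ⌊$258,643 × 125%/10⌋ = $32,330. Book value $226,313.
Year 4: ⌊$226,313 × 125%/10⌋ = $28,289. Book value $198,024.
Year 5: ⌊$198,024 × 125%/10⌋ = $24,753. Book value $173,271.
Year 6: ⌊$173,271 × 125%/10⌋ = $21,658. Book value $151,613.
Year 7: ⌊$151,613 × 125%/10⌋ = $18,951. Book value $132,662.
Year 8: ⌊$132,662 × 125%/10⌋ = $16,582. Book value $116,080.
Year 9: ⌊$116,080 × 125%/10⌋ = $14,510. Book value $101,570.
Accumulated through year 9 = $337,818 − $101,570 = $236,248.

$236,248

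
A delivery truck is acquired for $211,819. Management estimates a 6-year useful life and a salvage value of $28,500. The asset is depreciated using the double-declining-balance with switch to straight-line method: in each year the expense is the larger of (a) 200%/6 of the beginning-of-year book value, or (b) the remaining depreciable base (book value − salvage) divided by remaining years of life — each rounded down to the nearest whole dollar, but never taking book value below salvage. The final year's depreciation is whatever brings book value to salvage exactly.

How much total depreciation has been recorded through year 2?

Depreciable base = $211,819 − $28,500 = $183,319.
Year 1: DB = ⌊$211,819 × 200%/6⌋ = $70,606; SL = ⌊$183,319/6⌋ = $30,553 → take DB $70,606. Book value $141,213.
Year 2: DB = ⌊$141,213 × 200%/6⌋ = $47,071; SL = ⌊$112,713/5⌋ = $22,542 → take DB $47,071. Book value $94,142.
Accumulated through year 2 = $211,819 − $94,142 = $117,677.

$117,677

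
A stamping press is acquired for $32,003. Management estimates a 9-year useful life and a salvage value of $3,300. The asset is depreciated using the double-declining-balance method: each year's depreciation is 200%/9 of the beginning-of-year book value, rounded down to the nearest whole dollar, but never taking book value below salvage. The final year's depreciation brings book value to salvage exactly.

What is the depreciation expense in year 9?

Depreciable base = $32,003 − $3,300 = $28,703.
Year 1: ⌊$32,003 × 200%/9⌋ = $7,111. Book value $24,892.
Year 2: ⌊$24,892 × 200%/9⌋ = $5,531. Book value $19,361.
Year 3: ⌊$19,361 × 200%/9⌋ = $4,302. Book value $15,059.
Year 4: ⌊$15,059 × 200%/9⌋ = $3,346. Book value $11,713.
Year 5: ⌊$11,713 × 200%/9⌋ = $2,602. Book value $9,111.
Year 6: ⌊$9,111 × 200%/9⌋ = $2,024. Book value $7,087.
Year 7: ⌊$7,087 × 200%/9⌋ = $1,574. Book value $5,513.
Year 8: ⌊$5,513 × 200%/9⌋ = $1,225. Book value $4,288.
Year 9 (final): $4,288 − $3,300 = $988. Book value $3,300.

$988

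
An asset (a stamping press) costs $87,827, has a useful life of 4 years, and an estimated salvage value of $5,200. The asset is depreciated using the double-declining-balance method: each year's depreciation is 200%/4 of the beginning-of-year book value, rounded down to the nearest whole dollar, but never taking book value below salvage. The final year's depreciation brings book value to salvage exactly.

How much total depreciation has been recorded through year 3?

Depreciable base = $87,827 − $5,200 = $82,627.
Year 1: ⌊$87,827 × 200%/4⌋ = $43,913. Book value $43,914.
Year 2: ⌊$43,914 × 200%/4⌋ = $21,957. Book value $21,957.
Year 3: ⌊$21,957 × 200%/4⌋ = $10,978. Book value $10,979.
Accumulated through year 3 = $87,827 − $10,979 = $76,848.

$76,848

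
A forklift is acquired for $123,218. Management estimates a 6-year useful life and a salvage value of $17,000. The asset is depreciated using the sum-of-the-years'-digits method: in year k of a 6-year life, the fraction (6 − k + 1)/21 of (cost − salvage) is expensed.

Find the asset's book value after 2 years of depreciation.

Depreciable base = $123,218 − $17,000 = $106,218.
Sum of the years' digits = 6+5+4+3+2+1 = 21.
Year 1: $106,218 × 6/21 = $30,348. Book value $92,870.
Year 2: $106,218 × 5/21 = $25,290. Book value $67,580.

$67,580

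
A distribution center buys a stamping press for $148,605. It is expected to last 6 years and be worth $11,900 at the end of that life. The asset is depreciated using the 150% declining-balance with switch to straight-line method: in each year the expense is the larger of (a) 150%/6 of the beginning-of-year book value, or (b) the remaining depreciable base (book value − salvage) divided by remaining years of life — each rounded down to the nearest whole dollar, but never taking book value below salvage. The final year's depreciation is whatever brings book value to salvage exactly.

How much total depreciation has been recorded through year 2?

Depreciable base = $148,605 − $11,900 = $136,705.
Year 1: DB = ⌊$148,605 × 150%/6⌋ = $37,151; SL = ⌊$136,705/6⌋ = $22,784 → take DB $37,151. Book value $111,454.
Year 2: DB = ⌊$111,454 × 150%/6⌋ = $27,863; SL = ⌊$99,554/5⌋ = $19,910 → take DB $27,863. Book value $83,591.
Accumulated through year 2 = $148,605 − $83,591 = $65,014.

$65,014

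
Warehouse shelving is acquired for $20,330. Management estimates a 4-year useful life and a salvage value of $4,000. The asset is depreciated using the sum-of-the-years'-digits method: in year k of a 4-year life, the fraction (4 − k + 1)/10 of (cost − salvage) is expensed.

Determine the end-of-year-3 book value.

Depreciable base = $20,330 − $4,000 = $16,330.
Sum of the years' digits = 4+3+2+1 = 10.
Year 1: $16,330 × 4/10 = $6,532. Book value $13,798.
Year 2: $16,330 × 3/10 = $4,899. Book value $8,899.
Year 3: $16,330 × 2/10 = $3,266. Book value $5,633.

$5,633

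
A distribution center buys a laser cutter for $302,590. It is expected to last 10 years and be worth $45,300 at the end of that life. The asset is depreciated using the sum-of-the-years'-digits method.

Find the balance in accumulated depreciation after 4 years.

$159,052

Depreciable base = $302,590 − $45,300 = $257,290.
Sum of the years' digits = 10+9+8+7+6+5+4+3+2+1 = 55.
Year 1: $257,290 × 10/55 = $46,780. Book value $255,810.
Year 2: $257,290 × 9/55 = $42,102. Book value $213,708.
Year 3: $257,290 × 8/55 = $37,424. Book value $176,284.
Year 4: $257,290 × 7/55 = $32,746. Book value $143,538.
Accumulated through year 4 = $302,590 − $143,538 = $159,052.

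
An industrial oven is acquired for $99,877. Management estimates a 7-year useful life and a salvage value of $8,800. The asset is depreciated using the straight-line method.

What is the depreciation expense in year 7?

$13,011

Depreciable base = $99,877 − $8,800 = $91,077.
Annual expense = $91,077 / 7 = $13,011.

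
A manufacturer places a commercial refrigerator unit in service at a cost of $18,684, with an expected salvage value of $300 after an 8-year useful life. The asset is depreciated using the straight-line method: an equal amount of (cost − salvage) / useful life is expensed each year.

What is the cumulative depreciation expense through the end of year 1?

$2,298

Depreciable base = $18,684 − $300 = $18,384.
Annual expense = $18,384 / 8 = $2,298.
End of year 1: book value $16,386.
Accumulated through year 1 = $18,684 − $16,386 = $2,298.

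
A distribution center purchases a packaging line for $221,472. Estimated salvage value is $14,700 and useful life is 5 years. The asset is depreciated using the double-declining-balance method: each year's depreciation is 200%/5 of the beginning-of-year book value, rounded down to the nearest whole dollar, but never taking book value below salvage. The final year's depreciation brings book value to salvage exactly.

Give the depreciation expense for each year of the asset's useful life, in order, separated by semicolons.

Depreciable base = $221,472 − $14,700 = $206,772.
Year 1: ⌊$221,472 × 200%/5⌋ = $88,588. Book value $132,884.
Year 2: ⌊$132,884 × 200%/5⌋ = $53,153. Book value $79,731.
Year 3: ⌊$79,731 × 200%/5⌋ = $31,892. Book value $47,839.
Year 4: ⌊$47,839 × 200%/5⌋ = $19,135. Book value $28,704.
Year 5 (final): $28,704 − $14,700 = $14,004. Book value $14,700.

$88,588; $53,153; $31,892; $19,135; $14,004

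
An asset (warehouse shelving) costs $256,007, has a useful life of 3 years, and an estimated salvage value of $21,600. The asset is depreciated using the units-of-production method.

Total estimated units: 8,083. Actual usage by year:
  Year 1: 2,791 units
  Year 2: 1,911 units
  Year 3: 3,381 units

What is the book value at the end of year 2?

$119,649

Depreciable base = $256,007 − $21,600 = $234,407.
Rate = $234,407 / 8,083 units = $29 per unit.
Year 1: 2,791 × $29 = $80,939. Book value $175,068.
Year 2: 1,911 × $29 = $55,419. Book value $119,649.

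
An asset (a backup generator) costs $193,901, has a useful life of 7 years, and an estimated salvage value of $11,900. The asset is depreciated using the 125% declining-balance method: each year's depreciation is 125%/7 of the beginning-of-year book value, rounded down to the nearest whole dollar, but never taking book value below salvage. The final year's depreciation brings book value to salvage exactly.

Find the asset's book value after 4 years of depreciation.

$88,280

Depreciable base = $193,901 − $11,900 = $182,001.
Year 1: ⌊$193,901 × 125%/7⌋ = $34,625. Book value $159,276.
Year 2: ⌊$159,276 × 125%/7⌋ = $28,442. Book value $130,834.
Year 3: ⌊$130,834 × 125%/7⌋ = $23,363. Book value $107,471.
Year 4: ⌊$107,471 × 125%/7⌋ = $19,191. Book value $88,280.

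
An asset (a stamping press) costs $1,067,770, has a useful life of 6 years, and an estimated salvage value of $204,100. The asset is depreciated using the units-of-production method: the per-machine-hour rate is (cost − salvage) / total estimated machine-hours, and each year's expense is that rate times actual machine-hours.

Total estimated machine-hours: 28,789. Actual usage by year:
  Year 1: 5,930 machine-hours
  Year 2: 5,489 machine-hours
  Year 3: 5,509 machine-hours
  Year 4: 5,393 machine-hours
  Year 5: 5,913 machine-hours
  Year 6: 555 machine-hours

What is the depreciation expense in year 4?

Depreciable base = $1,067,770 − $204,100 = $863,670.
Rate = $863,670 / 28,789 machine-hours = $30 per machine-hour.
Year 1: 5,930 × $30 = $177,900. Book value $889,870.
Year 2: 5,489 × $30 = $164,670. Book value $725,200.
Year 3: 5,509 × $30 = $165,270. Book value $559,930.
Year 4: 5,393 × $30 = $161,790. Book value $398,140.

$161,790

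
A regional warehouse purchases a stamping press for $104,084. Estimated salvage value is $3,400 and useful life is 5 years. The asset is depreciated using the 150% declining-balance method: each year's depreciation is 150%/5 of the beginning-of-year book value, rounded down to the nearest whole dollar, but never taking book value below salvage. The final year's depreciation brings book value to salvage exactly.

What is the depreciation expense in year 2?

Depreciable base = $104,084 − $3,400 = $100,684.
Year 1: ⌊$104,084 × 150%/5⌋ = $31,225. Book value $72,859.
Year 2: ⌊$72,859 × 150%/5⌋ = $21,857. Book value $51,002.

$21,857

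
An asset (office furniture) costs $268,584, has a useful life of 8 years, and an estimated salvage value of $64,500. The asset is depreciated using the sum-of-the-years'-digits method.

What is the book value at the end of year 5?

$98,514

Depreciable base = $268,584 − $64,500 = $204,084.
Sum of the years' digits = 8+7+6+5+4+3+2+1 = 36.
Year 1: $204,084 × 8/36 = $45,352. Book value $223,232.
Year 2: $204,084 × 7/36 = $39,683. Book value $183,549.
Year 3: $204,084 × 6/36 = $34,014. Book value $149,535.
Year 4: $204,084 × 5/36 = $28,345. Book value $121,190.
Year 5: $204,084 × 4/36 = $22,676. Book value $98,514.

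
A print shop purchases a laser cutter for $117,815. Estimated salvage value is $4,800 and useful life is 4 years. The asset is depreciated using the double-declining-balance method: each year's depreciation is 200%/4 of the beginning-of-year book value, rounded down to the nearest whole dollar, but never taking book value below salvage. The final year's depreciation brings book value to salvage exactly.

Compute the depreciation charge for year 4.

Depreciable base = $117,815 − $4,800 = $113,015.
Year 1: ⌊$117,815 × 200%/4⌋ = $58,907. Book value $58,908.
Year 2: ⌊$58,908 × 200%/4⌋ = $29,454. Book value $29,454.
Year 3: ⌊$29,454 × 200%/4⌋ = $14,727. Book value $14,727.
Year 4 (final): $14,727 − $4,800 = $9,927. Book value $4,800.

$9,927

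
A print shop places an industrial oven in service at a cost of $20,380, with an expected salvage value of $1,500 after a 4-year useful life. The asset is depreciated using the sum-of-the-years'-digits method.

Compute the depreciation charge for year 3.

Depreciable base = $20,380 − $1,500 = $18,880.
Sum of the years' digits = 4+3+2+1 = 10.
Year 1: $18,880 × 4/10 = $7,552. Book value $12,828.
Year 2: $18,880 × 3/10 = $5,664. Book value $7,164.
Year 3: $18,880 × 2/10 = $3,776. Book value $3,388.

$3,776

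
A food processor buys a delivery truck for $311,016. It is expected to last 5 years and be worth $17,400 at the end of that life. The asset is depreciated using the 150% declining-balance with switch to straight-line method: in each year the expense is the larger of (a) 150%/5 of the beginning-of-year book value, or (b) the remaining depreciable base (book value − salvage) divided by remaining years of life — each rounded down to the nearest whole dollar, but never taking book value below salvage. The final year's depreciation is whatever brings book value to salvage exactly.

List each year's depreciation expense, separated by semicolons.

$93,304; $65,313; $45,719; $44,640; $44,640

Depreciable base = $311,016 − $17,400 = $293,616.
Year 1: DB = ⌊$311,016 × 150%/5⌋ = $93,304; SL = ⌊$293,616/5⌋ = $58,723 → take DB $93,304. Book value $217,712.
Year 2: DB = ⌊$217,712 × 150%/5⌋ = $65,313; SL = ⌊$200,312/4⌋ = $50,078 → take DB $65,313. Book value $152,399.
Year 3: DB = ⌊$152,399 × 150%/5⌋ = $45,719; SL = ⌊$134,999/3⌋ = $44,999 → take DB $45,719. Book value $106,680.
Year 4: DB = ⌊$106,680 × 150%/5⌋ = $32,004; SL = ⌊$89,280/2⌋ = $44,640 → take SL $44,640. Book value $62,040.
Year 5 (final): $62,040 − $17,400 = $44,640. Book value $17,400.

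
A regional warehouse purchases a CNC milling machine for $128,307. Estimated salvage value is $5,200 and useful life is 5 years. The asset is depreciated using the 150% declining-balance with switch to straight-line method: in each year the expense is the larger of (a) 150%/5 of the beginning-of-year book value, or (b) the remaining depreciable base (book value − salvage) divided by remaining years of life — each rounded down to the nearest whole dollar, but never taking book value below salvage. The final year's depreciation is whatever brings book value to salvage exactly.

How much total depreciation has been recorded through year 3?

$84,659

Depreciable base = $128,307 − $5,200 = $123,107.
Year 1: DB = ⌊$128,307 × 150%/5⌋ = $38,492; SL = ⌊$123,107/5⌋ = $24,621 → take DB $38,492. Book value $89,815.
Year 2: DB = ⌊$89,815 × 150%/5⌋ = $26,944; SL = ⌊$84,615/4⌋ = $21,153 → take DB $26,944. Book value $62,871.
Year 3: DB = ⌊$62,871 × 150%/5⌋ = $18,861; SL = ⌊$57,671/3⌋ = $19,223 → take SL $19,223. Book value $43,648.
Accumulated through year 3 = $128,307 − $43,648 = $84,659.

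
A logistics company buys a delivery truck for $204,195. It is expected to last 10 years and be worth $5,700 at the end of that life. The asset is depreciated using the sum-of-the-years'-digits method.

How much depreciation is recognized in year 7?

$14,436

Depreciable base = $204,195 − $5,700 = $198,495.
Sum of the years' digits = 10+9+8+7+6+5+4+3+2+1 = 55.
Year 1: $198,495 × 10/55 = $36,090. Book value $168,105.
Year 2: $198,495 × 9/55 = $32,481. Book value $135,624.
Year 3: $198,495 × 8/55 = $28,872. Book value $106,752.
Year 4: $198,495 × 7/55 = $25,263. Book value $81,489.
Year 5: $198,495 × 6/55 = $21,654. Book value $59,835.
Year 6: $198,495 × 5/55 = $18,045. Book value $41,790.
Year 7: $198,495 × 4/55 = $14,436. Book value $27,354.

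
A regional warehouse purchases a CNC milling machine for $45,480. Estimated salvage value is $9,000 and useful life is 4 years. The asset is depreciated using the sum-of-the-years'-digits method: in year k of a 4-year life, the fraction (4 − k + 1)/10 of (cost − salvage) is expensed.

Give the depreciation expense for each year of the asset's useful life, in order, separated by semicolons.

$14,592; $10,944; $7,296; $3,648

Depreciable base = $45,480 − $9,000 = $36,480.
Sum of the years' digits = 4+3+2+1 = 10.
Year 1: $36,480 × 4/10 = $14,592. Book value $30,888.
Year 2: $36,480 × 3/10 = $10,944. Book value $19,944.
Year 3: $36,480 × 2/10 = $7,296. Book value $12,648.
Year 4: $36,480 × 1/10 = $3,648. Book value $9,000.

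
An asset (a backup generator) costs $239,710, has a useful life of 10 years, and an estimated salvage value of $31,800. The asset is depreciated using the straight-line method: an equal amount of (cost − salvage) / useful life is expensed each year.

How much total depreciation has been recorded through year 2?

Depreciable base = $239,710 − $31,800 = $207,910.
Annual expense = $207,910 / 10 = $20,791.
End of year 1: book value $218,919.
End of year 2: book value $198,128.
Accumulated through year 2 = $239,710 − $198,128 = $41,582.

$41,582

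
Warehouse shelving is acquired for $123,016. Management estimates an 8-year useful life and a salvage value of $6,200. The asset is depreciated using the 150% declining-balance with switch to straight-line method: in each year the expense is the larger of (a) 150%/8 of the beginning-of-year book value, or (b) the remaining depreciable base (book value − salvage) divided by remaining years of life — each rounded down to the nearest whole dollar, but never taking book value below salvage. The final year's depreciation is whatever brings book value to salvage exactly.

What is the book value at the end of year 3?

$65,984

Depreciable base = $123,016 − $6,200 = $116,816.
Year 1: DB = ⌊$123,016 × 150%/8⌋ = $23,065; SL = ⌊$116,816/8⌋ = $14,602 → take DB $23,065. Book value $99,951.
Year 2: DB = ⌊$99,951 × 150%/8⌋ = $18,740; SL = ⌊$93,751/7⌋ = $13,393 → take DB $18,740. Book value $81,211.
Year 3: DB = ⌊$81,211 × 150%/8⌋ = $15,227; SL = ⌊$75,011/6⌋ = $12,501 → take DB $15,227. Book value $65,984.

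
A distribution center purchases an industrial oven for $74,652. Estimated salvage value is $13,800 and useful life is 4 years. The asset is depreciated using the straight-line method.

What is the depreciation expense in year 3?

$15,213

Depreciable base = $74,652 − $13,800 = $60,852.
Annual expense = $60,852 / 4 = $15,213.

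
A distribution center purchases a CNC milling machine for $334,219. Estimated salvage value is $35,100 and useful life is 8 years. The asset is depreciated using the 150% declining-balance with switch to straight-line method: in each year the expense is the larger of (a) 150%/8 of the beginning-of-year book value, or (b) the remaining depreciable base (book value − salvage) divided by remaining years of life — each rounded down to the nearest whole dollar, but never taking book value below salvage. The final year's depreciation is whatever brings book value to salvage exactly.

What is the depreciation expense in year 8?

$27,639

Depreciable base = $334,219 − $35,100 = $299,119.
Year 1: DB = ⌊$334,219 × 150%/8⌋ = $62,666; SL = ⌊$299,119/8⌋ = $37,389 → take DB $62,666. Book value $271,553.
Year 2: DB = ⌊$271,553 × 150%/8⌋ = $50,916; SL = ⌊$236,453/7⌋ = $33,779 → take DB $50,916. Book value $220,637.
Year 3: DB = ⌊$220,637 × 150%/8⌋ = $41,369; SL = ⌊$185,537/6⌋ = $30,922 → take DB $41,369. Book value $179,268.
Year 4: DB = ⌊$179,268 × 150%/8⌋ = $33,612; SL = ⌊$144,168/5⌋ = $28,833 → take DB $33,612. Book value $145,656.
Year 5: DB = ⌊$145,656 × 150%/8⌋ = $27,310; SL = ⌊$110,556/4⌋ = $27,639 → take SL $27,639. Book value $118,017.
Year 6: DB = ⌊$118,017 × 150%/8⌋ = $22,128; SL = ⌊$82,917/3⌋ = $27,639 → take SL $27,639. Book value $90,378.
Year 7: DB = ⌊$90,378 × 150%/8⌋ = $16,945; SL = ⌊$55,278/2⌋ = $27,639 → take SL $27,639. Book value $62,739.
Year 8 (final): $62,739 − $35,100 = $27,639. Book value $35,100.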